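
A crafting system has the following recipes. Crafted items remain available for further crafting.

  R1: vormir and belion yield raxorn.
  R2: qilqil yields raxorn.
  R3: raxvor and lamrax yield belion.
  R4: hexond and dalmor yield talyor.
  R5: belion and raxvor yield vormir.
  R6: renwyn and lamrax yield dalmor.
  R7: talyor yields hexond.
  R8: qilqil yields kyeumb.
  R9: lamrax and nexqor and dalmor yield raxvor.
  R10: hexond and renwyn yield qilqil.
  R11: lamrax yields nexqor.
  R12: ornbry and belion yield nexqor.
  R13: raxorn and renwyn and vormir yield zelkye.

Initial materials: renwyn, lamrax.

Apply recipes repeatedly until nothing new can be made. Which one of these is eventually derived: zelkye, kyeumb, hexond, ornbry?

zelkye

renwyn and lamrax → dalmor (R6).
Using R11, lamrax makes nexqor.
lamrax and nexqor and dalmor → raxvor (R9).
Using R3, raxvor and lamrax make belion.
Using R5, belion and raxvor make vormir.
Using R1, vormir and belion make raxorn.
raxorn and renwyn and vormir → zelkye (R13).
No rule produces ornbry, and it is not given. kyeumb would need qilqil (R8), but qilqil is never obtained. hexond would need talyor (R7), but talyor is never obtained.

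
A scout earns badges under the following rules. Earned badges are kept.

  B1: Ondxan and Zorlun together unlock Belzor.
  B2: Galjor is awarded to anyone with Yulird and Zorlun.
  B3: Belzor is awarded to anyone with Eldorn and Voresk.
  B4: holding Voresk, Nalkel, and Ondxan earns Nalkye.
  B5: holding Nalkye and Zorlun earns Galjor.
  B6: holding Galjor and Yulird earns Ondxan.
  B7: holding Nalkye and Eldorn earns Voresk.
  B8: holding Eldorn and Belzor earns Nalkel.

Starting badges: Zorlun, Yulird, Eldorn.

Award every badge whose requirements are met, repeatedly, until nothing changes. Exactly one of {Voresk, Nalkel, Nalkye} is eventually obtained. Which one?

Nalkel

With Yulird and Zorlun, Galjor is earned (B2).
With Galjor and Yulird, Ondxan is earned (B6).
With Ondxan and Zorlun, Belzor is earned (B1).
With Eldorn and Belzor, Nalkel is earned (B8).
Voresk would need Nalkye and Eldorn (B7), but Nalkye is never earned. Nalkye would need Voresk, Nalkel, and Ondxan (B4), but Voresk is never earned.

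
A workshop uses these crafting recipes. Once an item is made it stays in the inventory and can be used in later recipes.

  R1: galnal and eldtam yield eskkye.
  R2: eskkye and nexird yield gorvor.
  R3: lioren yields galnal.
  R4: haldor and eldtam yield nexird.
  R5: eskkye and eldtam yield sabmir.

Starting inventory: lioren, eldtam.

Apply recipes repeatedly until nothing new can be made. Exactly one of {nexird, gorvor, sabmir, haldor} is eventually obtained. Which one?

sabmir

Using R3, lioren makes galnal.
galnal and eldtam → eskkye (R1).
Using R5, eskkye and eldtam make sabmir.
nexird would need haldor and eldtam (R4), but haldor is never obtained. No rule produces haldor, and it is not given. gorvor would need eskkye and nexird (R2), but nexird is never obtained.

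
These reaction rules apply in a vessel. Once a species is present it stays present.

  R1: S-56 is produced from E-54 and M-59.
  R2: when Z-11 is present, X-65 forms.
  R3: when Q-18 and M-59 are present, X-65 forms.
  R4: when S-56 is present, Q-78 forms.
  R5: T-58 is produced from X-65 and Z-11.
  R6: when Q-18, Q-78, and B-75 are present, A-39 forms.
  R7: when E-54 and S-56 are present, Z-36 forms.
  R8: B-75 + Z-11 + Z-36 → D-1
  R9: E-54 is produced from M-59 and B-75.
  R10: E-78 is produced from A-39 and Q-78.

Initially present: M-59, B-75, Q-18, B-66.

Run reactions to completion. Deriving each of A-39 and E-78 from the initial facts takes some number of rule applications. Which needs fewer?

A-39: M-59 and B-75 present → E-54 forms (R9). E-54 and M-59 present → S-56 forms (R1). S-56 present → Q-78 forms (R4). Q-18, Q-78, and B-75 present → A-39 forms (R6). [4 rule applications]
E-78: M-59 and B-75 present → E-54 forms (R9). E-54 and M-59 present → S-56 forms (R1). S-56 present → Q-78 forms (R4). Q-18, Q-78, and B-75 present → A-39 forms (R6). A-39 and Q-78 present → E-78 forms (R10). [5 rule applications]
A-39 needs fewer.

A-39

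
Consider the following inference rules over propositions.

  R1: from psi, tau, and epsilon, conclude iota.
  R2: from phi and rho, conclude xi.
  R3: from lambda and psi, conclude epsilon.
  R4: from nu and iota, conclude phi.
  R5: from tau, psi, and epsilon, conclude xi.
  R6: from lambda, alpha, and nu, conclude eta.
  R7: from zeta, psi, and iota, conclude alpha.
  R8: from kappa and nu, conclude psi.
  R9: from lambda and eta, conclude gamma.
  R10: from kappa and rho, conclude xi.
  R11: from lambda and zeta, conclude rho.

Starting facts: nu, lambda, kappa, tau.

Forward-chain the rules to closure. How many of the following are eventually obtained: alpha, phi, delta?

kappa and nu hold, so psi follows (R8).
lambda and psi hold, so epsilon follows (R3).
psi, tau, and epsilon hold, so iota follows (R1).
From nu and iota, R4 gives phi.
alpha would need zeta, psi, and iota (R7), but zeta is never established.
phi: reached.
No rule produces delta, and it is not given.
Reached: phi — 1 of the 3.

1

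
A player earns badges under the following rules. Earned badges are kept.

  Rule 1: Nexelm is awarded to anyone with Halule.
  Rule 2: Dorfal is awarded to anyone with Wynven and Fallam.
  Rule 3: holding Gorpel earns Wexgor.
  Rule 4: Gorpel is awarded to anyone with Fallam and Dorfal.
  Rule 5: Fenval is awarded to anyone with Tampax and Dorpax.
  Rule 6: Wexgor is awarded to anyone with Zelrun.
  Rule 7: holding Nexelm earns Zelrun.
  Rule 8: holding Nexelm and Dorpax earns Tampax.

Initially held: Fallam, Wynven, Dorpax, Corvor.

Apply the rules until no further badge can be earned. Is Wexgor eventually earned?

Yes

With Wynven and Fallam, Dorfal is earned (Rule 2).
With Fallam and Dorfal, Gorpel is earned (Rule 4).
With Gorpel, Wexgor is earned (Rule 3).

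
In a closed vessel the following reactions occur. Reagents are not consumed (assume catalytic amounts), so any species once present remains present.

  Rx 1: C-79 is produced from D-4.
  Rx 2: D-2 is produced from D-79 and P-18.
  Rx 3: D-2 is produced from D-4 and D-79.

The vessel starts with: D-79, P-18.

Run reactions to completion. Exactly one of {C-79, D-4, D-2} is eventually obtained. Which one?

D-2

D-79 and P-18 present → D-2 forms (Rx 2).
No rule produces D-4, and it is not given. C-79 would need D-4 (Rx 1), but D-4 never forms.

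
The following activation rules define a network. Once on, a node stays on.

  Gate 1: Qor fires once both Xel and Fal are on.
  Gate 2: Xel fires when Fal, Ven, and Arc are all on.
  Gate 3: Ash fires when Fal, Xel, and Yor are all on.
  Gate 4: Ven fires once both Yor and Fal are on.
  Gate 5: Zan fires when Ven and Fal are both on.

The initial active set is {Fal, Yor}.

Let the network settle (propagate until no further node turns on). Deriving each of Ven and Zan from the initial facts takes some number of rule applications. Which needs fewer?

Ven

Ven: Gate 4: Yor and Fal on → Ven on. [1 rule application]
Zan: Yor and Fal are on, so Ven fires (Gate 4). Ven and Fal are on, so Zan fires (Gate 5). [2 rule applications]
Ven needs fewer.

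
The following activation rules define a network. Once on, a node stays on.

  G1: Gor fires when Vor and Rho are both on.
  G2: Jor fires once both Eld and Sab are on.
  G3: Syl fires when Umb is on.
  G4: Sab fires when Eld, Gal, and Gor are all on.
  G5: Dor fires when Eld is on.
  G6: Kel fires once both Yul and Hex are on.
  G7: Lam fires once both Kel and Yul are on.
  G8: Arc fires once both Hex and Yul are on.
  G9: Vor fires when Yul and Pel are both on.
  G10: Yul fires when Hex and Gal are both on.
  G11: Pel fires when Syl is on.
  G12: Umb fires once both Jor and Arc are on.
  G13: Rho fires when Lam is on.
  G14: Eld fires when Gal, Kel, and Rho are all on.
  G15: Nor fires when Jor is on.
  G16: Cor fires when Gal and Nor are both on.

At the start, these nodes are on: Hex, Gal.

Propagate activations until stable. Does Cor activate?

No

Cor would need Gal and Nor (G16), but Nor never turns on.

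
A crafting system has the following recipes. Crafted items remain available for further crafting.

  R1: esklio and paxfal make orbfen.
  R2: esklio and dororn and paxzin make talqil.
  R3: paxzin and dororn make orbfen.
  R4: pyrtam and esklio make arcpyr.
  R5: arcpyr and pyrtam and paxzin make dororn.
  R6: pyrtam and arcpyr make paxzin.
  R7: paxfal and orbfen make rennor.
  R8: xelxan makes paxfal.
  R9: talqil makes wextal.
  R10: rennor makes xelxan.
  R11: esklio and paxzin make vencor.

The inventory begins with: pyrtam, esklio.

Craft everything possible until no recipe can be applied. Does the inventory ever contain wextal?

Yes

Using R4, pyrtam and esklio make arcpyr.
Using R6, pyrtam and arcpyr make paxzin.
Using R5, arcpyr, pyrtam, and paxzin make dororn.
esklio and dororn and paxzin → talqil (R2).
talqil → wextal (R9).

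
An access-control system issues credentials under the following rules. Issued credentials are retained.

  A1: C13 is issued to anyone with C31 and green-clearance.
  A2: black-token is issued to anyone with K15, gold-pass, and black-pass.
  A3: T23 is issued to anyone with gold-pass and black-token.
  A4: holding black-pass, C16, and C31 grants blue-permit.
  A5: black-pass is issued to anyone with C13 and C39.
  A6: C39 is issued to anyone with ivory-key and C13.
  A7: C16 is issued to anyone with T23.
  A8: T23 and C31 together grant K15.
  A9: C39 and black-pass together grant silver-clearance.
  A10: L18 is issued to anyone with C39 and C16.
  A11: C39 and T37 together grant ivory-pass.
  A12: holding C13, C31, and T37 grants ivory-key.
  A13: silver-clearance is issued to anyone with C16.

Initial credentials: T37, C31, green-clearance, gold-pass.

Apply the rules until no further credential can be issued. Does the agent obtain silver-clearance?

Holding C31 and green-clearance grants C13 (A1).
Holding C13, C31, and T37 grants ivory-key (A12).
Holding ivory-key and C13 grants C39 (A6).
Holding C13 and C39 grants black-pass (A5).
Holding C39 and black-pass grants silver-clearance (A9).

Yes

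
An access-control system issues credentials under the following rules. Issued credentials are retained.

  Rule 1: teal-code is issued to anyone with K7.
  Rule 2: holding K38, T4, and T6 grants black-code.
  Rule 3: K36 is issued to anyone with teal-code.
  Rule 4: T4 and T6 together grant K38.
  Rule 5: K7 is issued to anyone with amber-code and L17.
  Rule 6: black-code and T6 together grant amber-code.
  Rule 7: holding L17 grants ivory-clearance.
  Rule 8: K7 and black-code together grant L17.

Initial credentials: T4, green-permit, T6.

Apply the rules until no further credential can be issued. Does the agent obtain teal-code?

No

teal-code would need K7 (Rule 1), but K7 is never granted.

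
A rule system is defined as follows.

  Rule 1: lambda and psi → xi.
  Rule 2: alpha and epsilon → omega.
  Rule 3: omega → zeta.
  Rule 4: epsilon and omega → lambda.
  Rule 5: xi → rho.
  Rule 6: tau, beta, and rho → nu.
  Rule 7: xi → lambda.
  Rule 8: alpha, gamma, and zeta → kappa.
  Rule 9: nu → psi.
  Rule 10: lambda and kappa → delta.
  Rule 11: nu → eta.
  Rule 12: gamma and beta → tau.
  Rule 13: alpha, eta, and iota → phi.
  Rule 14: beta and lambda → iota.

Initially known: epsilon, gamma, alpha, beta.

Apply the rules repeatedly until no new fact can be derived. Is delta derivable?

Yes

From alpha and epsilon, Rule 2 gives omega.
epsilon and omega hold, so lambda follows (Rule 4).
From omega, Rule 3 gives zeta.
alpha, gamma, and zeta hold, so kappa follows (Rule 8).
lambda and kappa hold, so delta follows (Rule 10).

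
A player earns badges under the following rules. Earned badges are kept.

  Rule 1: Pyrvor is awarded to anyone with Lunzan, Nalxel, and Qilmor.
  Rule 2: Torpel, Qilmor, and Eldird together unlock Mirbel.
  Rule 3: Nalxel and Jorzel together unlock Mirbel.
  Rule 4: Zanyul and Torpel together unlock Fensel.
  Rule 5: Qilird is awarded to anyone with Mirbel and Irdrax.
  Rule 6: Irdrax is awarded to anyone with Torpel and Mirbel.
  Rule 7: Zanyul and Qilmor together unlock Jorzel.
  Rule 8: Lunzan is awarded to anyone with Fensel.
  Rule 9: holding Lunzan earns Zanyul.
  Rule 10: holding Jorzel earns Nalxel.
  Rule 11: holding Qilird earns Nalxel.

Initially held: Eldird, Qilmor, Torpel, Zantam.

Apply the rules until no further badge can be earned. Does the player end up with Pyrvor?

No

Pyrvor would need Lunzan, Nalxel, and Qilmor (Rule 1), but Lunzan is never earned.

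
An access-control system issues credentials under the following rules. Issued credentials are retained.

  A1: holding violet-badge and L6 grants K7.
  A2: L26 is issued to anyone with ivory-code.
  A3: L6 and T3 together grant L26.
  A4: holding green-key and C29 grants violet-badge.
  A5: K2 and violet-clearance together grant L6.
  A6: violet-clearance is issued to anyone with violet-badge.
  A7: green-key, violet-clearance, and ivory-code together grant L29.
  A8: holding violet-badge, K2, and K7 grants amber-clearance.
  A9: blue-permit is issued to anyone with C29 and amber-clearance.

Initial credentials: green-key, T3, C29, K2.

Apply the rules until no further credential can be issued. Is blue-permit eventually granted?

Holding green-key and C29 grants violet-badge (A4).
Holding violet-badge grants violet-clearance (A6).
Holding K2 and violet-clearance grants L6 (A5).
Holding violet-badge and L6 grants K7 (A1).
Holding violet-badge, K2, and K7 grants amber-clearance (A8).
Holding C29 and amber-clearance grants blue-permit (A9).

Yes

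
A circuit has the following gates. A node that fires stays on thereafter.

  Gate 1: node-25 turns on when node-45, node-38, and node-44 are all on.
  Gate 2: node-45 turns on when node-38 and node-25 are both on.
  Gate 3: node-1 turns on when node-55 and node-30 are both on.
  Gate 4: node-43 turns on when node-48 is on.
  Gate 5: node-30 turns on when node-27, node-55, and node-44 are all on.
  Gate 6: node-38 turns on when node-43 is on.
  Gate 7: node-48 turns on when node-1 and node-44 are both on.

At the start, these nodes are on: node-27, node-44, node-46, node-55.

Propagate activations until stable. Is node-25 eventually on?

node-25 would need node-45, node-38, and node-44 (Gate 1), but node-45 never turns on.

No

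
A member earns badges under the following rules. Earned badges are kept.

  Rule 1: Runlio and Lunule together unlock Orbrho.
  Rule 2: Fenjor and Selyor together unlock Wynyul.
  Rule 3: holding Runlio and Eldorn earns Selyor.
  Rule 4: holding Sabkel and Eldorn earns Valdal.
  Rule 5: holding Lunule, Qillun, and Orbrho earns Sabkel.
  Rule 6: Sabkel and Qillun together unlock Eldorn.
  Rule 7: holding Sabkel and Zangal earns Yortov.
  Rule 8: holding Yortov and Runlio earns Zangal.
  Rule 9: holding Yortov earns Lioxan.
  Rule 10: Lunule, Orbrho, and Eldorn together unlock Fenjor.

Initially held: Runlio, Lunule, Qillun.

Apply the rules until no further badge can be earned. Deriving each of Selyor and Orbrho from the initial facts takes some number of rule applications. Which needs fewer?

Orbrho: With Runlio and Lunule, Orbrho is earned (Rule 1). [1 rule application]
Selyor: With Runlio and Lunule, Orbrho is earned (Rule 1). With Lunule, Qillun, and Orbrho, Sabkel is earned (Rule 5). With Sabkel and Qillun, Eldorn is earned (Rule 6). With Runlio and Eldorn, Selyor is earned (Rule 3). [4 rule applications]
Orbrho needs fewer.

Orbrho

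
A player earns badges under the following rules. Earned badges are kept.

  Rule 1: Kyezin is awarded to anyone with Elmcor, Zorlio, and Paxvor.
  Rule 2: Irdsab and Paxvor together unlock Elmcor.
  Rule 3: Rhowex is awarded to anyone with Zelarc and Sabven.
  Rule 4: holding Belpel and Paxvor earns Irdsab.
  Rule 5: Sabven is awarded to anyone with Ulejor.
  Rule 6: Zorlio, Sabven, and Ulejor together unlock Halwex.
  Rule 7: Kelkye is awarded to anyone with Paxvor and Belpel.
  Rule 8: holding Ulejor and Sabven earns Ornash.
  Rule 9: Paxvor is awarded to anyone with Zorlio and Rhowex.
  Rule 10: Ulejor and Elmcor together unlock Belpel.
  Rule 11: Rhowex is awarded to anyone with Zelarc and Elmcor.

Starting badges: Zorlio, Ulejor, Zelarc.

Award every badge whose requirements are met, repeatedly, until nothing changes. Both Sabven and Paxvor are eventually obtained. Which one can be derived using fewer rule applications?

Sabven

Sabven: With Ulejor, Sabven is earned (Rule 5). [1 rule application]
Paxvor: With Ulejor, Sabven is earned (Rule 5). With Zelarc and Sabven, Rhowex is earned (Rule 3). With Zorlio and Rhowex, Paxvor is earned (Rule 9). [3 rule applications]
Sabven needs fewer.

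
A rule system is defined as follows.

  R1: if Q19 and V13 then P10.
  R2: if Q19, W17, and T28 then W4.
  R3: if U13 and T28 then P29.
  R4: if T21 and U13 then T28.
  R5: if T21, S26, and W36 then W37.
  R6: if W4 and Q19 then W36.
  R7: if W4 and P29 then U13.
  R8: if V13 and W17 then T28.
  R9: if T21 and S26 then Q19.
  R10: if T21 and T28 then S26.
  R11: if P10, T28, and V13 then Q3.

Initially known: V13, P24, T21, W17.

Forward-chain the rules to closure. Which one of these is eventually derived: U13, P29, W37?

From V13 and W17, R8 gives T28.
From T21 and T28, R10 gives S26.
T21 and S26 hold, so Q19 follows (R9).
Q19, W17, and T28 hold, so W4 follows (R2).
W4 and Q19 hold, so W36 follows (R6).
From T21, S26, and W36, R5 gives W37.
U13 would need W4 and P29 (R7), but P29 is never established. P29 would need U13 and T28 (R3), but U13 is never established.

W37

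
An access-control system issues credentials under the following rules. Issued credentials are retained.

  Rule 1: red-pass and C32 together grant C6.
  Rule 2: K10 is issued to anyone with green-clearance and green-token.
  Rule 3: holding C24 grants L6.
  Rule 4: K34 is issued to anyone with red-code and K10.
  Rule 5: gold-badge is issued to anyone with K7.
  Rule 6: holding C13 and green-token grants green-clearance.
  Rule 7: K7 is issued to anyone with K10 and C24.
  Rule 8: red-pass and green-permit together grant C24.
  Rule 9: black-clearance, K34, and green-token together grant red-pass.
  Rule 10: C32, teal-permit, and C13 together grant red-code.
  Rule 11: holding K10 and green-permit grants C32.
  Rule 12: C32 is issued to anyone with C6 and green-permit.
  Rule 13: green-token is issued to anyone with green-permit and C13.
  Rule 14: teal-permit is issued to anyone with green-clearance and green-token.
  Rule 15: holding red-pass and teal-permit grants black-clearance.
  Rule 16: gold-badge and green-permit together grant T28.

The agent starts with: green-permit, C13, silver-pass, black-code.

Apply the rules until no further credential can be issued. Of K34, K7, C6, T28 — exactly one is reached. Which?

Holding green-permit and C13 grants green-token (Rule 13).
Holding C13 and green-token grants green-clearance (Rule 6).
Holding green-clearance and green-token grants K10 (Rule 2).
Holding green-clearance and green-token grants teal-permit (Rule 14).
Holding K10 and green-permit grants C32 (Rule 11).
Holding C32, teal-permit, and C13 grants red-code (Rule 10).
Holding red-code and K10 grants K34 (Rule 4).
C6 would need red-pass and C32 (Rule 1), but red-pass is never granted. K7 would need K10 and C24 (Rule 7), but C24 is never granted. T28 would need gold-badge and green-permit (Rule 16), but gold-badge is never granted.

K34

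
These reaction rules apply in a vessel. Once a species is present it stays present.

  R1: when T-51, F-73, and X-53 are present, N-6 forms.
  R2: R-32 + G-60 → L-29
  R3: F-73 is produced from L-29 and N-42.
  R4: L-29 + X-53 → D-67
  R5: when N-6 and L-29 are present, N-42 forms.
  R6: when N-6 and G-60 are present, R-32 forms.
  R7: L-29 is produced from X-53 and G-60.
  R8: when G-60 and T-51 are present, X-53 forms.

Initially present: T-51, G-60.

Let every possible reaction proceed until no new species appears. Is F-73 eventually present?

F-73 would need L-29 and N-42 (R3), but N-42 never forms.

No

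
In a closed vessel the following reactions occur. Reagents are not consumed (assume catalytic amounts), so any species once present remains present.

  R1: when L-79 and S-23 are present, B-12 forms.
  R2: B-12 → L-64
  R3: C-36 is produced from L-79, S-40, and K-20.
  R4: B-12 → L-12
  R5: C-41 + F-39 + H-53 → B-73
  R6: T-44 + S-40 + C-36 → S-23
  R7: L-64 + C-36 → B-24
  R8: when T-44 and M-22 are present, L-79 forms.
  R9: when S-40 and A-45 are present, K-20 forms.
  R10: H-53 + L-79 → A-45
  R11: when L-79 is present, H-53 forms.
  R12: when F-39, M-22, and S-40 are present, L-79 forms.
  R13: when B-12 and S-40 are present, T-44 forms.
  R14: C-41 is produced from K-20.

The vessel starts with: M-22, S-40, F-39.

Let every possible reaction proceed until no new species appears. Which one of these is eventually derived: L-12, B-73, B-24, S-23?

F-39, M-22, and S-40 present → L-79 forms (R12).
L-79 present → H-53 forms (R11).
H-53 and L-79 present → A-45 forms (R10).
S-40 and A-45 present → K-20 forms (R9).
K-20 present → C-41 forms (R14).
C-41, F-39, and H-53 present → B-73 forms (R5).
S-23 would need T-44, S-40, and C-36 (R6), but T-44 never forms. L-12 would need B-12 (R4), but B-12 never forms. B-24 would need L-64 and C-36 (R7), but L-64 never forms.

B-73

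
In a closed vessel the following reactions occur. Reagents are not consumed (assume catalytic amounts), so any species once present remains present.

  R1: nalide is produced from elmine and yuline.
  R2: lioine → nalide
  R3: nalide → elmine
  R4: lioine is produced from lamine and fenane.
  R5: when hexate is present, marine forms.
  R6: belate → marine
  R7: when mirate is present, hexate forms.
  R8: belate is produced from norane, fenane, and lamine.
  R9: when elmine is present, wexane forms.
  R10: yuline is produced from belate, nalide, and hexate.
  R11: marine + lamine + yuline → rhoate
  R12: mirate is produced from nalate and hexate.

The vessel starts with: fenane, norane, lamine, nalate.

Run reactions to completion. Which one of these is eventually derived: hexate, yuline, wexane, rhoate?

wexane

lamine and fenane present → lioine forms (R4).
lioine present → nalide forms (R2).
nalide present → elmine forms (R3).
elmine present → wexane forms (R9).
hexate would need mirate (R7), but mirate never forms. rhoate would need marine, lamine, and yuline (R11), but yuline never forms. yuline would need belate, nalide, and hexate (R10), but hexate never forms.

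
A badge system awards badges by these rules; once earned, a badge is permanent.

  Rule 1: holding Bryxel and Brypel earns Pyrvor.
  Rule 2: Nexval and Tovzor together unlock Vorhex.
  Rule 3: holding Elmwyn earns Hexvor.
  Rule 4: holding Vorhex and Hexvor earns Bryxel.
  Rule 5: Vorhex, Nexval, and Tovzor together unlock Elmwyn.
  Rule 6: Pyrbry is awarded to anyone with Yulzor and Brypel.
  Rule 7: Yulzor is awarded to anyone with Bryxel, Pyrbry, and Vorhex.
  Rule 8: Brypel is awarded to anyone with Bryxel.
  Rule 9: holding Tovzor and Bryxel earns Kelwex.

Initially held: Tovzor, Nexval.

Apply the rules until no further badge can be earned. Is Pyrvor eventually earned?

Yes

With Nexval and Tovzor, Vorhex is earned (Rule 2).
With Vorhex, Nexval, and Tovzor, Elmwyn is earned (Rule 5).
With Elmwyn, Hexvor is earned (Rule 3).
With Vorhex and Hexvor, Bryxel is earned (Rule 4).
With Bryxel, Brypel is earned (Rule 8).
With Bryxel and Brypel, Pyrvor is earned (Rule 1).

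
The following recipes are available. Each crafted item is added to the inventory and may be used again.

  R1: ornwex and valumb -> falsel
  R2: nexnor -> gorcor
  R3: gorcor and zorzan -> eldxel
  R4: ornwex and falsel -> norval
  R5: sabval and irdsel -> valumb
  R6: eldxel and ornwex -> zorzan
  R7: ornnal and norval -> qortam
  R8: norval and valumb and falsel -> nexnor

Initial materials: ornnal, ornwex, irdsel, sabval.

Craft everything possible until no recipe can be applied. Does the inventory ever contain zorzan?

zorzan would need eldxel and ornwex (R6), but eldxel is never obtained.

No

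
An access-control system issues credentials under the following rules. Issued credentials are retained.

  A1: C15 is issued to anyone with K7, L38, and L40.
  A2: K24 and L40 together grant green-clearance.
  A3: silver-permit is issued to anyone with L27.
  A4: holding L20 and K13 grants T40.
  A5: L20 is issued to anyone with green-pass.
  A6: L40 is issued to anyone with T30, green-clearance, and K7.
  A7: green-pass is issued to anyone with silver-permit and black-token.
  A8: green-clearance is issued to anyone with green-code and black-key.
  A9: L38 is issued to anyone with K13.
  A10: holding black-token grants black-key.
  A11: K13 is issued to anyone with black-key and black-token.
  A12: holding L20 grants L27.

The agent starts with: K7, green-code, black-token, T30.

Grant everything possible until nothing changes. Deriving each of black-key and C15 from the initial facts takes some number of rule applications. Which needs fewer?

black-key: Holding black-token grants black-key (A10). [1 rule application]
C15: Holding black-token grants black-key (A10). Holding green-code and black-key grants green-clearance (A8). Holding black-key and black-token grants K13 (A11). Holding K13 grants L38 (A9). Holding T30, green-clearance, and K7 grants L40 (A6). Holding K7, L38, and L40 grants C15 (A1). [6 rule applications]
black-key needs fewer.

black-key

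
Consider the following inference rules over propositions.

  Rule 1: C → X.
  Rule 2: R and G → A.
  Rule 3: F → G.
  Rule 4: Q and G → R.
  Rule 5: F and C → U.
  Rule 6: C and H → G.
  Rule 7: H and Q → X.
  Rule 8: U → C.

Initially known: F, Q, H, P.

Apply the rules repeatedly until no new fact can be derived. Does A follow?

Yes

F holds, so G follows (Rule 3).
Q and G hold, so R follows (Rule 4).
From R and G, Rule 2 gives A.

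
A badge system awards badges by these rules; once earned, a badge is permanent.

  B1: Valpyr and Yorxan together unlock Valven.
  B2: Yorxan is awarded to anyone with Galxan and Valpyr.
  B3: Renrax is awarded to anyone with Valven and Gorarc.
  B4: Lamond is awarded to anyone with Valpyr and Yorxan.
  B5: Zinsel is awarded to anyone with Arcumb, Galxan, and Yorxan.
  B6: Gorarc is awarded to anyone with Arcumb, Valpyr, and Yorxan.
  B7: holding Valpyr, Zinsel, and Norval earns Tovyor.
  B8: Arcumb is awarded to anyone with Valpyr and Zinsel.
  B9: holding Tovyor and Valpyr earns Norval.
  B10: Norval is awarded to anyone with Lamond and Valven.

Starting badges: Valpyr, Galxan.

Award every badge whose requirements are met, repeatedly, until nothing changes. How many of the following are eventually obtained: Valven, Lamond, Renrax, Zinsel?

2

With Galxan and Valpyr, Yorxan is earned (B2).
With Valpyr and Yorxan, Lamond is earned (B4).
With Valpyr and Yorxan, Valven is earned (B1).
Valven: reached.
Lamond: reached.
Renrax would need Valven and Gorarc (B3), but Gorarc is never earned.
Zinsel would need Arcumb, Galxan, and Yorxan (B5), but Arcumb is never earned.
Reached: Valven and Lamond — 2 of the 4.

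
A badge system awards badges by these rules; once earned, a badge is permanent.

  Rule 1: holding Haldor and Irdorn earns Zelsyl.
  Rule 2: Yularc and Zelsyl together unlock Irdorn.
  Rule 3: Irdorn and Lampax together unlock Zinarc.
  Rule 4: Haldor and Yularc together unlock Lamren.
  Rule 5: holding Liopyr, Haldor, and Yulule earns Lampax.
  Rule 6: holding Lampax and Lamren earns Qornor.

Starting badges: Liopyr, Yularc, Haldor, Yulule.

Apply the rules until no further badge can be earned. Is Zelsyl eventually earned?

No

Zelsyl would need Haldor and Irdorn (Rule 1), but Irdorn is never earned.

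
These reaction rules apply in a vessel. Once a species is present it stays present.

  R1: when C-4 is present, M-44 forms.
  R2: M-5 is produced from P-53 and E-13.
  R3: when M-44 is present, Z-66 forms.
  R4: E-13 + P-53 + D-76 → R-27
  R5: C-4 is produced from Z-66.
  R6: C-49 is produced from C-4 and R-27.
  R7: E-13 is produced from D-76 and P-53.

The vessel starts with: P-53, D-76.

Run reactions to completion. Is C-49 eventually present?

No

C-49 would need C-4 and R-27 (R6), but C-4 never forms.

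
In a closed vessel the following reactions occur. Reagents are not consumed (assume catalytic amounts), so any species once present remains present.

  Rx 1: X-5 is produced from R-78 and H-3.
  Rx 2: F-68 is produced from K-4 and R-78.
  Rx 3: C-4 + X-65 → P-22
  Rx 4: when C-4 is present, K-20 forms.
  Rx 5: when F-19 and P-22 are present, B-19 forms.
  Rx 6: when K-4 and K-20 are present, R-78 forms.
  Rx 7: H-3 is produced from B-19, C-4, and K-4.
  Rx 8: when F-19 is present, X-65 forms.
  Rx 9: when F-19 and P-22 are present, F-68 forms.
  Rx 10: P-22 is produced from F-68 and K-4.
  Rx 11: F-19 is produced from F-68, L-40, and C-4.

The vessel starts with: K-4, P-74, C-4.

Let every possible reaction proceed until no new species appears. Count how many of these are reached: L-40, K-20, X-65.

C-4 present → K-20 forms (Rx 4).
No rule produces L-40, and it is not given.
K-20: reached.
X-65 would need F-19 (Rx 8), but F-19 never forms.
Reached: K-20 — 1 of the 3.

1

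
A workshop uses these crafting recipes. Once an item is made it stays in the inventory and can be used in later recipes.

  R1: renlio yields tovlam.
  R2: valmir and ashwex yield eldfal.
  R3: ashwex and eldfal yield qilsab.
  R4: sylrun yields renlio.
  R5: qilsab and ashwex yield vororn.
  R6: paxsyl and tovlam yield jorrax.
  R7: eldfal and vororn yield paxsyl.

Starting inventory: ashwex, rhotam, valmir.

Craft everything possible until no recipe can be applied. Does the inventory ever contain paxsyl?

Yes

Using R2, valmir and ashwex make eldfal.
Using R3, ashwex and eldfal make qilsab.
qilsab and ashwex → vororn (R5).
Using R7, eldfal and vororn make paxsyl.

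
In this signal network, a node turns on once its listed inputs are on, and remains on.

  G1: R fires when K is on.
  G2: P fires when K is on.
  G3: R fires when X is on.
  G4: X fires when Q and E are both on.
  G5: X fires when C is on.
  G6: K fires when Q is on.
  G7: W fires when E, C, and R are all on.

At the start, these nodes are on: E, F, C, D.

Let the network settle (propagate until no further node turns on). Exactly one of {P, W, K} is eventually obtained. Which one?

W

C is on, so X fires (G5).
G3: X on → R on.
E, C, and R are on, so W fires (G7).
K would need Q (G6), but Q never turns on. P would need K (G2), but K never turns on.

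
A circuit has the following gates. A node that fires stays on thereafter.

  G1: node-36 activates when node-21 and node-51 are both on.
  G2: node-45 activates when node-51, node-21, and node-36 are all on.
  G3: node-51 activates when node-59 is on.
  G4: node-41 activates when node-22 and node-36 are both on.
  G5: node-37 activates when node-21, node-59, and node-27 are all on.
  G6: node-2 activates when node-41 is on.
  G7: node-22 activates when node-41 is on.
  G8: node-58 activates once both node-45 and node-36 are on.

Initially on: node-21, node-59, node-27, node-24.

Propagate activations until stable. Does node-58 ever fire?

G3: node-59 on → node-51 on.
G1: node-21 and node-51 on → node-36 on.
node-51, node-21, and node-36 are on, so node-45 activates (G2).
node-45 and node-36 are on, so node-58 activates (G8).

Yes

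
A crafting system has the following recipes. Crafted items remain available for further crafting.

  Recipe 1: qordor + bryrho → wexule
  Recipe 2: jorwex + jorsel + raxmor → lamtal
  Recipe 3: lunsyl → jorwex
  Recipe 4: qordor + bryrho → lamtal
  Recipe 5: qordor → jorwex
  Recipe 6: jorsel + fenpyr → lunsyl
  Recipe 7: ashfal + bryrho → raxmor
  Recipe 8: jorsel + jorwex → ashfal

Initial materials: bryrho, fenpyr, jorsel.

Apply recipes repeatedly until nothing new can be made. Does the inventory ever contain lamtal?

Yes

jorsel + fenpyr → lunsyl (Recipe 6).
lunsyl → jorwex (Recipe 3).
Using Recipe 8, jorsel and jorwex make ashfal.
ashfal + bryrho → raxmor (Recipe 7).
jorwex + jorsel + raxmor → lamtal (Recipe 2).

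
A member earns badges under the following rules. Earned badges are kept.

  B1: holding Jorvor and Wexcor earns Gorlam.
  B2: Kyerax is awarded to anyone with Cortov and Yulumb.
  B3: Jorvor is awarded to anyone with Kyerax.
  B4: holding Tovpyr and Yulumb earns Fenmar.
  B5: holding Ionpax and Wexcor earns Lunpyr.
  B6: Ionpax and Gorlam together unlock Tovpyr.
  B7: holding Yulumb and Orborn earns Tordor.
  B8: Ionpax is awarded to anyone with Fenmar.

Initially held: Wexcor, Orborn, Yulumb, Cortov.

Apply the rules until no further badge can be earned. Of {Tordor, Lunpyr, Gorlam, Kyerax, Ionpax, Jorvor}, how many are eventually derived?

4

With Yulumb and Orborn, Tordor is earned (B7).
With Cortov and Yulumb, Kyerax is earned (B2).
With Kyerax, Jorvor is earned (B3).
With Jorvor and Wexcor, Gorlam is earned (B1).
Tordor: reached.
Lunpyr would need Ionpax and Wexcor (B5), but Ionpax is never earned.
Gorlam: reached.
Kyerax: reached.
Ionpax would need Fenmar (B8), but Fenmar is never earned.
Jorvor: reached.
Reached: Tordor, Gorlam, Kyerax, and Jorvor — 4 of the 6.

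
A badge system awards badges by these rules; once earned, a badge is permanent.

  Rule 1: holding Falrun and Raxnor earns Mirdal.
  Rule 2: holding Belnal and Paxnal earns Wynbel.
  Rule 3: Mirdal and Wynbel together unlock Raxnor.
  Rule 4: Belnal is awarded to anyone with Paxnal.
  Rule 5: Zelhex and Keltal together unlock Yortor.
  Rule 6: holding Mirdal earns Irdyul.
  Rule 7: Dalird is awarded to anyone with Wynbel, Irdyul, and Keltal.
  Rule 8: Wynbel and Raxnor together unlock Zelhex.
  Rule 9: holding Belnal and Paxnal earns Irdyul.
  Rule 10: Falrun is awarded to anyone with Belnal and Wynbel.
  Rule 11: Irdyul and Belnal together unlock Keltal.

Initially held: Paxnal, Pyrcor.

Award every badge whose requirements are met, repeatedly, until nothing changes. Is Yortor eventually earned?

Yortor would need Zelhex and Keltal (Rule 5), but Zelhex is never earned.

No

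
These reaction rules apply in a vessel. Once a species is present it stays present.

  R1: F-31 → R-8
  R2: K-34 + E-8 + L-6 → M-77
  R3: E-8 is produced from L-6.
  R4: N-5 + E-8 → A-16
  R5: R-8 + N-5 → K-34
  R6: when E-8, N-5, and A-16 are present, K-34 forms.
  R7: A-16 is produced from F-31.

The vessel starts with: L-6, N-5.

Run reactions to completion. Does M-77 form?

L-6 present → E-8 forms (R3).
N-5 and E-8 present → A-16 forms (R4).
E-8, N-5, and A-16 present → K-34 forms (R6).
K-34, E-8, and L-6 present → M-77 forms (R2).

Yes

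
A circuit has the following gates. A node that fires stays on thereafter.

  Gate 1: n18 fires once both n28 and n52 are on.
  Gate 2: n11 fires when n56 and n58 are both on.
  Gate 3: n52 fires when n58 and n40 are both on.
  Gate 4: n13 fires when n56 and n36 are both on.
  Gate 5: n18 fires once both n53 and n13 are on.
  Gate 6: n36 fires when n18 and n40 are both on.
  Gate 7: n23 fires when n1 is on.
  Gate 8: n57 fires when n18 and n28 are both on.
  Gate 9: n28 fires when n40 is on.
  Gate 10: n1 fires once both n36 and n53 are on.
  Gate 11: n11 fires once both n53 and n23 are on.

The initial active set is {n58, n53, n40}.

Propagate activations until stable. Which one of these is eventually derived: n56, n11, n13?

n58 and n40 are on, so n52 fires (Gate 3).
n40 is on, so n28 fires (Gate 9).
Gate 1: n28 and n52 on → n18 on.
Gate 6: n18 and n40 on → n36 on.
Gate 10: n36 and n53 on → n1 on.
Gate 7: n1 on → n23 on.
n53 and n23 are on, so n11 fires (Gate 11).
n13 would need n56 and n36 (Gate 4), but n56 never turns on. No rule produces n56, and it is not given.

n11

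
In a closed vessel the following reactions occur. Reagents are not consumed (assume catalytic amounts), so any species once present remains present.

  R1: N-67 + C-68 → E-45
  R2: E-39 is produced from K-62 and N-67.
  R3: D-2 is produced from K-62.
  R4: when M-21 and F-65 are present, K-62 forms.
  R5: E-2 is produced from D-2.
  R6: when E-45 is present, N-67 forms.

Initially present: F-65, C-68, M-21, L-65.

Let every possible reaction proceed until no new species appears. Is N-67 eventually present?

N-67 would need E-45 (R6), but E-45 never forms.

No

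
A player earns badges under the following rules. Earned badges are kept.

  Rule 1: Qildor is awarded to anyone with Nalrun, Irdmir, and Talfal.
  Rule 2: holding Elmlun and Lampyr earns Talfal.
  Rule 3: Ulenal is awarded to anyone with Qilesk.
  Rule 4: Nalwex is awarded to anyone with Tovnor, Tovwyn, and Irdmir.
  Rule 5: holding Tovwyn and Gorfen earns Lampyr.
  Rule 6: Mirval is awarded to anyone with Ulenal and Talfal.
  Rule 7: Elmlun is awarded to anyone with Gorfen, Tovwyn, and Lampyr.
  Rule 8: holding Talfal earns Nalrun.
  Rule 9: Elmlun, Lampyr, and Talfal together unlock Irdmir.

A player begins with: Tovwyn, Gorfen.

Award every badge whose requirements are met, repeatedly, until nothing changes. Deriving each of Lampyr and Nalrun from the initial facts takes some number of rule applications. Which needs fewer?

Lampyr: With Tovwyn and Gorfen, Lampyr is earned (Rule 5). [1 rule application]
Nalrun: With Tovwyn and Gorfen, Lampyr is earned (Rule 5). With Gorfen, Tovwyn, and Lampyr, Elmlun is earned (Rule 7). With Elmlun and Lampyr, Talfal is earned (Rule 2). With Talfal, Nalrun is earned (Rule 8). [4 rule applications]
Lampyr needs fewer.

Lampyr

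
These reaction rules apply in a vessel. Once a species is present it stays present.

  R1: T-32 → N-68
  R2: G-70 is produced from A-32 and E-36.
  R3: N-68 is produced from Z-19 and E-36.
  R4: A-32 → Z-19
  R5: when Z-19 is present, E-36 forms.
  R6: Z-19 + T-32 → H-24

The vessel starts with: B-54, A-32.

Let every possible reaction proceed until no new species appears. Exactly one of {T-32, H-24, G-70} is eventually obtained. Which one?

G-70

A-32 present → Z-19 forms (R4).
Z-19 present → E-36 forms (R5).
A-32 and E-36 present → G-70 forms (R2).
No rule produces T-32, and it is not given. H-24 would need Z-19 and T-32 (R6), but T-32 never forms.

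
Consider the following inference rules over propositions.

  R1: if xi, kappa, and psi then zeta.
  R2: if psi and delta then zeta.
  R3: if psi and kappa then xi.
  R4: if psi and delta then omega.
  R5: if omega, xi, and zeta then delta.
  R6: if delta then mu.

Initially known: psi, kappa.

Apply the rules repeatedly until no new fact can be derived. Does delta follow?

No

delta would need omega, xi, and zeta (R5), but omega is never established.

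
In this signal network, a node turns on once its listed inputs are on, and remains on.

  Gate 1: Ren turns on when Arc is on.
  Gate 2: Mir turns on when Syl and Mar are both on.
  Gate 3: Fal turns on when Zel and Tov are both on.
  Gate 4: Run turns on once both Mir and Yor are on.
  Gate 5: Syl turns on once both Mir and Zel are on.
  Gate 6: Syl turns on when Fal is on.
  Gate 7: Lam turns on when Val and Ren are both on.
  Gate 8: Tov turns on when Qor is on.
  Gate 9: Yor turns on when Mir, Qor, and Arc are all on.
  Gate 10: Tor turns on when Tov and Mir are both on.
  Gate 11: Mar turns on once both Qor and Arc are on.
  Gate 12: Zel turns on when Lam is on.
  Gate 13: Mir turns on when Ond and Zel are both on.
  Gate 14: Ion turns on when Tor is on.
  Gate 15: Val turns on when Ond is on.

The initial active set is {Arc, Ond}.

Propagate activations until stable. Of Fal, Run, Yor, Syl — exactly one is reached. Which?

Syl

Gate 15: Ond on → Val on.
Arc is on, so Ren turns on (Gate 1).
Val and Ren are on, so Lam turns on (Gate 7).
Gate 12: Lam on → Zel on.
Gate 13: Ond and Zel on → Mir on.
Gate 5: Mir and Zel on → Syl on.
Fal would need Zel and Tov (Gate 3), but Tov never turns on. Run would need Mir and Yor (Gate 4), but Yor never turns on. Yor would need Mir, Qor, and Arc (Gate 9), but Qor never turns on.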